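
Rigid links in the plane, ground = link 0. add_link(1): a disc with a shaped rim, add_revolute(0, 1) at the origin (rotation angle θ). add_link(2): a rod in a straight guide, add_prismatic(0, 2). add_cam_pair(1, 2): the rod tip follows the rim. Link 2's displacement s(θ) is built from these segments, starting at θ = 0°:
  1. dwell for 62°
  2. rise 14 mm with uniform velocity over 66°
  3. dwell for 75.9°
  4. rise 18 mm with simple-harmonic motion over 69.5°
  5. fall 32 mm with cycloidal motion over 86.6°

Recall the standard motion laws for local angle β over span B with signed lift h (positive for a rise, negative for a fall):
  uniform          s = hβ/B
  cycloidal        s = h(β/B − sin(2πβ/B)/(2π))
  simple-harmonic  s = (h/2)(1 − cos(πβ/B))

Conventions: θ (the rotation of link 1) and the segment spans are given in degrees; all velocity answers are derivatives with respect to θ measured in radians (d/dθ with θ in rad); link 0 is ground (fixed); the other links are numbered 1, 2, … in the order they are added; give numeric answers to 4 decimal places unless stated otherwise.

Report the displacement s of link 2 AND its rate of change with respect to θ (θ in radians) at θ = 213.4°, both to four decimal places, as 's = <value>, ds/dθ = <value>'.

segment 1 (0° to 62°, dwell): s unchanged at 0.0000
segment 2 (62° to 128°, uniform, h = 14) is passed completely: s = 0.0000 + (14) = 14.0000
segment 3 (128° to 203.9°, dwell): s unchanged at 14.0000
θ = 213.4° falls in segment 4 (203.9° to 273.4°, simple-harmonic, h = 18): β = 213.4 − 203.9 = 9.5°, B = 69.5°; Δs = 18/2·(1 − cos(π·0.1367)) = 0.8172; s = 14.0000 + 0.8172 = 14.8172
velocity in seg [203.9°–273.4°] (simple-harmonic), θ in radians: β = 9.5° = 0.1658 rad, B = 69.5° = 1.2130 rad; ds/dθ = (πh/(2B)) sin(πβ/B) = (π·18/(2·1.2130)) sin(π·0.1367) = 9.704832 mm/rad

s = 14.8172, ds/dθ = 9.7048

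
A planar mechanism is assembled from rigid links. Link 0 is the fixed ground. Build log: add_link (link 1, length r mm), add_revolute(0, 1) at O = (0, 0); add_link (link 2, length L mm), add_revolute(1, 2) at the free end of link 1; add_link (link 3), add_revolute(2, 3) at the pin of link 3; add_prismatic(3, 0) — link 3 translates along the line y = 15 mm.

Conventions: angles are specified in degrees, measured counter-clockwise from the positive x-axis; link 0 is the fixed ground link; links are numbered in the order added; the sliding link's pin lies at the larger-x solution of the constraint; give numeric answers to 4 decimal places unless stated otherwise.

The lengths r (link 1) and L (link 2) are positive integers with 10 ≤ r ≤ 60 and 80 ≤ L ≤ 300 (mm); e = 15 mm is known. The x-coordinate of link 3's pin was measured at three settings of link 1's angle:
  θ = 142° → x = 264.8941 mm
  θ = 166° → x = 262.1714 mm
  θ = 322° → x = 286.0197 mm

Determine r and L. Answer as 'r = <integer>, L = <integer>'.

constraint per measurement: (x − r cos θ)² + (r sin θ − e)² = L²
subtracting the θ₁ and θ₂ equations cancels the r² and L² terms:
r = (x₁² − x₂²) / (2[(x₁cos θ₁ + e sin θ₁) − (x₂cos θ₂ + e sin θ₂)]) = 14.0003 → r = 14
L² = (x₁ − r cos θ₁)² + (r sin θ₁ − e)² = 76176.0096 → L = 276.0000 → L = 276
check at θ₃=322°: x = 286.0197 (printed 286.0197) ✓

r = 14, L = 276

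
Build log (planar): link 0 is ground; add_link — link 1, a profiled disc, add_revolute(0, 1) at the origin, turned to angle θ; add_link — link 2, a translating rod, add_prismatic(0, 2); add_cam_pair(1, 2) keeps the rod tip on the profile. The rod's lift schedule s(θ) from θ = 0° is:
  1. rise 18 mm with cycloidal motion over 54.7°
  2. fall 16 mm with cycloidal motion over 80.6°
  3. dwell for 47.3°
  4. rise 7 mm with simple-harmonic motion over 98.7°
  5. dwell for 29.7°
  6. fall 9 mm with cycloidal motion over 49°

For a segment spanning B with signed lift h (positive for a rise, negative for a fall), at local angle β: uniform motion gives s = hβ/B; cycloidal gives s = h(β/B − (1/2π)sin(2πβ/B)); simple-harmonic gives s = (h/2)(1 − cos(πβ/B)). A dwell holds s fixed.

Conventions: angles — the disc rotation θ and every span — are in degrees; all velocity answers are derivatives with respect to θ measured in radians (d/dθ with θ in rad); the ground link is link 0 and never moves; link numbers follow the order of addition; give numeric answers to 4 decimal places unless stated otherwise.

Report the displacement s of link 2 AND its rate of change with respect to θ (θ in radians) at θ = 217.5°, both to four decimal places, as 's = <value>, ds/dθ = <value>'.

seg 1 [0°–54.7°] cycloidal, h=18: full span → s += 18 → s = 18.0000
seg 2 [54.7°–135.3°] cycloidal, h=-16: full span → s += -16 → s = 2.0000
seg 3 [135.3°–182.6°] dwell: s stays 2.0000
seg 4 [182.6°–281.3°] simple-harmonic, h=7: θ=217.5° here. β=34.9, B=98.7. 7/2·(1 − cos(π·0.3536)) = 1.9464 → s = 3.9464
velocity in seg [182.6°–281.3°] (simple-harmonic), θ in radians: β = 34.9° = 0.6091 rad, B = 98.7° = 1.7226 rad; ds/dθ = (πh/(2B)) sin(πβ/B) = (π·7/(2·1.7226)) sin(π·0.3536) = 5.719656 mm/rad

s = 3.9464, ds/dθ = 5.7197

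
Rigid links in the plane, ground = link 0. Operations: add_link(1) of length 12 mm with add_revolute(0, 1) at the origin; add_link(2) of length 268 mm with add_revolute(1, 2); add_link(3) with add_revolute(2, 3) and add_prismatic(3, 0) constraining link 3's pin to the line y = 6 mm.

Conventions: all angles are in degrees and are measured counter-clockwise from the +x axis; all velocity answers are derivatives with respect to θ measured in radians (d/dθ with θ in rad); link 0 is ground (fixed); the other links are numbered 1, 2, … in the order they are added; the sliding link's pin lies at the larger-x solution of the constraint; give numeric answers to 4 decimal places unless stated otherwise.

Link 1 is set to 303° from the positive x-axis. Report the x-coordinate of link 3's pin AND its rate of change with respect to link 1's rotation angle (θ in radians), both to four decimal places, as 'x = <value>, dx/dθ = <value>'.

geometry: r = 12 mm, L = 268 mm, e = 6 mm
crank pin P = (r cos θ, r sin θ) = (6.535668, -10.064047)
h = r sin θ − e = -10.064047 − 6 = -16.064047
x = r cos θ + √(L² − h²) = 6.535668 + 267.518123 = 274.053792
dx/dθ = −r sin θ − h·r cos θ/√(L² − h²) (θ in radians; h = -16.064047) = 10.456504

x = 274.0538, dx/dθ = 10.4565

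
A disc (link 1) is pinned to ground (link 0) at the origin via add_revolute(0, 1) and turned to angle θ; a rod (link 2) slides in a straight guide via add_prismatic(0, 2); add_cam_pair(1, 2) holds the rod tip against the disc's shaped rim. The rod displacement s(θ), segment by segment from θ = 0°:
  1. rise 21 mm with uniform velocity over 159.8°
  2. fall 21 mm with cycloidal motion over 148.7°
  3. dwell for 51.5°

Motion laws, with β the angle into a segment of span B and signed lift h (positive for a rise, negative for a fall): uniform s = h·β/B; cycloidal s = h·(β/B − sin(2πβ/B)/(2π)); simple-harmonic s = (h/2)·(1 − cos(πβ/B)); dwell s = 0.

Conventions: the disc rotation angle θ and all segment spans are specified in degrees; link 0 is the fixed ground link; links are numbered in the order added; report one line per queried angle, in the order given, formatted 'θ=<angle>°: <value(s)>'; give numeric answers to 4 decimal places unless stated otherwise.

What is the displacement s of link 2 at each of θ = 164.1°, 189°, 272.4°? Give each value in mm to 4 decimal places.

segment 1 (0° to 159.8°, uniform, h = 21) is passed completely: s = 0.0000 + (21) = 21.0000
θ = 164.1° falls in segment 2 (159.8° to 308.5°, cycloidal, h = -21): β = 164.1 − 159.8 = 4.3°, B = 148.7°; Δs = -21·(0.0289 − sin(2π·0.0289)/(2π)) = -0.0033; s = 21.0000 − 0.0033 = 20.9967
θ = 189° falls in segment 2 (159.8° to 308.5°, cycloidal, h = -21): β = 189 − 159.8 = 29.2°, B = 148.7°; Δs = -21·(0.1964 − sin(2π·0.1964)/(2π)) = -0.9695; s = 21.0000 − 0.9695 = 20.0305
θ = 272.4° falls in segment 2 (159.8° to 308.5°, cycloidal, h = -21): β = 272.4 − 159.8 = 112.6°, B = 148.7°; Δs = -21·(0.7572 − sin(2π·0.7572)/(2π)) = -19.2406; s = 21.0000 − 19.2406 = 1.7594

θ=164.1°: 20.9967
θ=189°: 20.0305
θ=272.4°: 1.7594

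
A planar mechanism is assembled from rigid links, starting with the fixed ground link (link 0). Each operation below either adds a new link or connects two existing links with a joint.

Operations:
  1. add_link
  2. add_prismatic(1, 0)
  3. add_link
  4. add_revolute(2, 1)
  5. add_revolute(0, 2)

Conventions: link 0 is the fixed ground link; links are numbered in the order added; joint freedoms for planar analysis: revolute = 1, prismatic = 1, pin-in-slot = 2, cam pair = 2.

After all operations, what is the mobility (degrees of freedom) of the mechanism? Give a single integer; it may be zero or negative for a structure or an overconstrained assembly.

ground; <1,0,0>
#1 <2,0,0>
P:1↔0 J1 <2,1,0>
#2 <3,1,0>
R:2↔1 J1 <3,2,0>
R:0↔2 J1 <3,3,0>
3×2 − 2×3 − 1×0 = 0

M = 0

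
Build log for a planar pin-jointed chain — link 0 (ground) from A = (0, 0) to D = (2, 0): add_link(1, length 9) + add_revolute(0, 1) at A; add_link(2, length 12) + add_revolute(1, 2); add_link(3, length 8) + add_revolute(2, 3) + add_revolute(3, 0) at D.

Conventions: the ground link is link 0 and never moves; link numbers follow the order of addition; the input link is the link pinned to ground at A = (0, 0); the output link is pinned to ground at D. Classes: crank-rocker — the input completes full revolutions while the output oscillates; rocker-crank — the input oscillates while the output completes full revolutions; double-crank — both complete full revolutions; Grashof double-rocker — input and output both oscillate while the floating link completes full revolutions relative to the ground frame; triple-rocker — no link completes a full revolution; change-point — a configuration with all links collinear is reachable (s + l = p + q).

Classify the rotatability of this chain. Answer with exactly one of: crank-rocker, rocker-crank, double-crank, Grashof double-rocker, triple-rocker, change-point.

lengths: ground=2, input=9, coupler=12, output=8
sorted: s=2 (shortest), l=12 (longest), p+q=17
s + l = 14 vs p + q = 17
s + l < p + q (Grashof) with shortest = ground link → double-crank

double-crank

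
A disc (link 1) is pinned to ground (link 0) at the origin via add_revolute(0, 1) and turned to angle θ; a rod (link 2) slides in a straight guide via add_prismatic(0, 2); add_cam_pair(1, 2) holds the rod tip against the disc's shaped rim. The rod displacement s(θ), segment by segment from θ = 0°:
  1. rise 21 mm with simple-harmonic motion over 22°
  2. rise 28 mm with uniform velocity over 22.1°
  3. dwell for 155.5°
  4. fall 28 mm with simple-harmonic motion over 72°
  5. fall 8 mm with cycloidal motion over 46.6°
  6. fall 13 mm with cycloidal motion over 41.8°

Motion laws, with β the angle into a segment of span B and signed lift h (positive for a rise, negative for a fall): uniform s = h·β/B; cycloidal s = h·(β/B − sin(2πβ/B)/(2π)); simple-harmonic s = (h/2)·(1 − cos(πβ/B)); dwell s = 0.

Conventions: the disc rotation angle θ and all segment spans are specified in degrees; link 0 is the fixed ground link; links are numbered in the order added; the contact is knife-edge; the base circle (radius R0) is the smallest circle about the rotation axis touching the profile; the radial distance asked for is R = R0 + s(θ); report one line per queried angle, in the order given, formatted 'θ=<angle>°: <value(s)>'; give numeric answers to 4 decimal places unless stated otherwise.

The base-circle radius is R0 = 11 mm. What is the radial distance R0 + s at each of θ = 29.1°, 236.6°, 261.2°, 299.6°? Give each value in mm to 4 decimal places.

segment 1 (0° to 22°, simple-harmonic, h = 21) is passed completely: s = 0.0000 + (21) = 21.0000
θ = 29.1° falls in segment 2 (22° to 44.1°, uniform, h = 28): β = 29.1 − 22 = 7.1°, B = 22.1°; Δs = 28·7.1/22.1 = 8.9955; s = 21.0000 + 8.9955 = 29.9955
segment 2 (22° to 44.1°, uniform, h = 28) is passed completely: s = 21.0000 + (28) = 49.0000
segment 3 (44.1° to 199.6°, dwell): s unchanged at 49.0000
θ = 236.6° falls in segment 4 (199.6° to 271.6°, simple-harmonic, h = -28): β = 236.6 − 199.6 = 37°, B = 72°; Δs = -28/2·(1 − cos(π·0.5139)) = -14.6107; s = 49.0000 − 14.6107 = 34.3893
θ = 261.2° falls in segment 4 (199.6° to 271.6°, simple-harmonic, h = -28): β = 261.2 − 199.6 = 61.6°, B = 72°; Δs = -28/2·(1 − cos(π·0.8556)) = -26.5831; s = 49.0000 − 26.5831 = 22.4169
segment 4 (199.6° to 271.6°, simple-harmonic, h = -28) is passed completely: s = 49.0000 + (-28) = 21.0000
θ = 299.6° falls in segment 5 (271.6° to 318.2°, cycloidal, h = -8): β = 299.6 − 271.6 = 28°, B = 46.6°; Δs = -8·(0.6009 − sin(2π·0.6009)/(2π)) = -5.5608; s = 21.0000 − 5.5608 = 15.4392
θ=29.1°: R = R0 + s = 11 + 29.9955 = 40.9955
θ=236.6°: R = R0 + s = 11 + 34.3893 = 45.3893
θ=261.2°: R = R0 + s = 11 + 22.4169 = 33.4169
θ=299.6°: R = R0 + s = 11 + 15.4392 = 26.4392

θ=29.1°: 40.9955
θ=236.6°: 45.3893
θ=261.2°: 33.4169
θ=299.6°: 26.4392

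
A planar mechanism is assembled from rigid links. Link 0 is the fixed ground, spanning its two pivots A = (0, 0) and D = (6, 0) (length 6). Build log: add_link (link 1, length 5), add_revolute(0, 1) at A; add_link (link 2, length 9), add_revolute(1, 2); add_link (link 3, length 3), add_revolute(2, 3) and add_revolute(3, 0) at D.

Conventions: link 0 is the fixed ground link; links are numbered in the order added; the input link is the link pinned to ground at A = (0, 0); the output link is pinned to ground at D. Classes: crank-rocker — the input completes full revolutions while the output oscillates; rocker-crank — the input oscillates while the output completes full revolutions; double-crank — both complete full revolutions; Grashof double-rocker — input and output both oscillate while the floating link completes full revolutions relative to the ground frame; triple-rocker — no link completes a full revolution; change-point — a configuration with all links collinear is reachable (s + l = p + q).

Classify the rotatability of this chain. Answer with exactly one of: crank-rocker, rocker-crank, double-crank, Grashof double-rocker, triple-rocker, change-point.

lengths: ground=6, input=5, coupler=9, output=3
sorted: s=3 (shortest), l=9 (longest), p+q=11
s + l = 12 vs p + q = 11
s + l > p + q → non-Grashof → no link fully rotates → triple-rocker

triple-rocker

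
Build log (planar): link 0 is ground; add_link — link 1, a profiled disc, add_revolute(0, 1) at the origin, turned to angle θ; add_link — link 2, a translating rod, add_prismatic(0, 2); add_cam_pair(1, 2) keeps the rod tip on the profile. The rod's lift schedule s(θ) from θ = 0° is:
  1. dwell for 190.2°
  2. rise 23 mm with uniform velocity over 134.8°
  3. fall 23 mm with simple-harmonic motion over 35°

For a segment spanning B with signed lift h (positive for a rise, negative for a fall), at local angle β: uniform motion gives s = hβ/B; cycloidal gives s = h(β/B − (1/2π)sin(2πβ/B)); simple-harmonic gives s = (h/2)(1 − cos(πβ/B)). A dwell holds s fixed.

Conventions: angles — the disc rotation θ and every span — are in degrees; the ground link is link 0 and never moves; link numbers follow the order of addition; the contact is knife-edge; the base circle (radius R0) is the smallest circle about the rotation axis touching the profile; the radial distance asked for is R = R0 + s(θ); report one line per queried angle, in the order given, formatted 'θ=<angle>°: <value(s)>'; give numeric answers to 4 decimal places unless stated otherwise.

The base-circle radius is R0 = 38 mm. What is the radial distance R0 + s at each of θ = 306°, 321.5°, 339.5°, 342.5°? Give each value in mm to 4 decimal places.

seg 1 [0°–190.2°] dwell: s stays 0.0000
seg 2 [190.2°–325°] uniform, h=23: θ=306° here. β=115.8, B=134.8. 23·115.8/134.8 = 19.7582 → s = 19.7582
seg 2 [190.2°–325°] uniform, h=23: θ=321.5° here. β=131.3, B=134.8. 23·131.3/134.8 = 22.4028 → s = 22.4028
seg 2 [190.2°–325°] uniform, h=23: full span → s += 23 → s = 23.0000
seg 3 [325°–360°] simple-harmonic, h=-23: θ=339.5° here. β=14.5, B=35. -23/2·(1 − cos(π·0.4143)) = -8.4406 → s = 14.5594
seg 3 [325°–360°] simple-harmonic, h=-23: θ=342.5° here. β=17.5, B=35. -23/2·(1 − cos(π·0.5000)) = -11.5000 → s = 11.5000
θ=306°: R = R0 + s = 38 + 19.7582 = 57.7582
θ=321.5°: R = R0 + s = 38 + 22.4028 = 60.4028
θ=339.5°: R = R0 + s = 38 + 14.5594 = 52.5594
θ=342.5°: R = R0 + s = 38 + 11.5000 = 49.5000

θ=306°: 57.7582
θ=321.5°: 60.4028
θ=339.5°: 52.5594
θ=342.5°: 49.5000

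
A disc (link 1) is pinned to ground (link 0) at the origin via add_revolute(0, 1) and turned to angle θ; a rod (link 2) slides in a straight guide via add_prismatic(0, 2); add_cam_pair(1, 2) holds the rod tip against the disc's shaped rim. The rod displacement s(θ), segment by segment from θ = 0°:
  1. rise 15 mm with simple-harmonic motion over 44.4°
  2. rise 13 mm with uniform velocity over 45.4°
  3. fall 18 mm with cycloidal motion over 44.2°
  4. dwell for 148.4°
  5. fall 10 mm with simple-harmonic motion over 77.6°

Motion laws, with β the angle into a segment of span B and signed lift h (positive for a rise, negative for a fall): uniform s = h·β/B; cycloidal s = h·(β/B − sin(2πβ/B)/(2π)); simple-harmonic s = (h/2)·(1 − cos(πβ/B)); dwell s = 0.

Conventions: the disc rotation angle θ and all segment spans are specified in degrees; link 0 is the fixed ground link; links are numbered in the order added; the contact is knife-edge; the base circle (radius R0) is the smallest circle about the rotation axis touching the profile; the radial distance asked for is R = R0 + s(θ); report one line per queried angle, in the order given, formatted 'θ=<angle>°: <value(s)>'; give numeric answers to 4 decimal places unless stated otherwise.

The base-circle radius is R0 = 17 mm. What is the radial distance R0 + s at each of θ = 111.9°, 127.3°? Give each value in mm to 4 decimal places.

segment 1 (0° to 44.4°, simple-harmonic, h = 15) is passed completely: s = 0.0000 + (15) = 15.0000
segment 2 (44.4° to 89.8°, uniform, h = 13) is passed completely: s = 15.0000 + (13) = 28.0000
θ = 111.9° falls in segment 3 (89.8° to 134°, cycloidal, h = -18): β = 111.9 − 89.8 = 22.1°, B = 44.2°; Δs = -18·(0.5000 − sin(2π·0.5000)/(2π)) = -9.0000; s = 28.0000 − 9.0000 = 19.0000
θ = 127.3° falls in segment 3 (89.8° to 134°, cycloidal, h = -18): β = 127.3 − 89.8 = 37.5°, B = 44.2°; Δs = -18·(0.8484 − sin(2π·0.8484)/(2π)) = -17.6058; s = 28.0000 − 17.6058 = 10.3942
θ=111.9°: R = R0 + s = 17 + 19.0000 = 36.0000
θ=127.3°: R = R0 + s = 17 + 10.3942 = 27.3942

θ=111.9°: 36.0000
θ=127.3°: 27.3942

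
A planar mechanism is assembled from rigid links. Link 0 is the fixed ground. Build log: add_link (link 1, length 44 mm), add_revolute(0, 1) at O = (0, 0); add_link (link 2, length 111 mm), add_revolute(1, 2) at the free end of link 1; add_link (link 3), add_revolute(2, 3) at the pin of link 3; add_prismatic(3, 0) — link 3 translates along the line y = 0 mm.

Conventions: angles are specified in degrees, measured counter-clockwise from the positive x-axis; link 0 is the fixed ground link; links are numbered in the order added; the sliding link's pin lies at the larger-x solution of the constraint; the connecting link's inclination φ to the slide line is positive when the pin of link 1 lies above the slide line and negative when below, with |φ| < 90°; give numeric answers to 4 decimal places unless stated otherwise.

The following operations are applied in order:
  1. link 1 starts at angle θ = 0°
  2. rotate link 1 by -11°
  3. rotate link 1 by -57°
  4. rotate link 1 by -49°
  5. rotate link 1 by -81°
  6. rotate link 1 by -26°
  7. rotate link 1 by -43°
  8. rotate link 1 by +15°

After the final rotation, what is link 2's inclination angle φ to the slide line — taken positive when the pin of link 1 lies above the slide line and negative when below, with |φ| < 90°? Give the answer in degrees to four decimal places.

geometry: r = 44 mm, L = 111 mm, e = 0 mm; θ starts at 0°
rotate link 1 by -11°: θ ← 0° -11° = -11°
rotate link 1 by -57°: θ ← -11° -57° = -68°
rotate link 1 by -49°: θ ← -68° -49° = -117°
rotate link 1 by -81°: θ ← -117° -81° = -198°
rotate link 1 by -26°: θ ← -198° -26° = -224°
rotate link 1 by -43°: θ ← -224° -43° = -267°
rotate link 1 by +15°: θ ← -267° +15° = -252°
h = r sin θ − e = 41.846487 − 0 = 41.846487
sin φ = h / L = 41.846487 / 111 = 0.37699538
φ = arcsin(0.37699538) = 22.147693°

22.1477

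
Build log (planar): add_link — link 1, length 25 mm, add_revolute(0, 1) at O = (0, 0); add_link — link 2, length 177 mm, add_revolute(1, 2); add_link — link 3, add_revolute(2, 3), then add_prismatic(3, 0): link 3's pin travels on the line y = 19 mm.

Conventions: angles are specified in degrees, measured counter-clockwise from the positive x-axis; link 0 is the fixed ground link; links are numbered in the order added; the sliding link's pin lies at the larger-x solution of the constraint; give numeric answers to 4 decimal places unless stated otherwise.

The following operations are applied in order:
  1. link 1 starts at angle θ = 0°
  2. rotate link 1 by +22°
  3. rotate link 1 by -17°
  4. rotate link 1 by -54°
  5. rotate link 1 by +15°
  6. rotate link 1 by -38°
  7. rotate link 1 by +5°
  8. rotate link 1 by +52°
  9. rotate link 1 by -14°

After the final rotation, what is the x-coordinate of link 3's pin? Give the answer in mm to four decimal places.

geometry: r = 25 mm, L = 177 mm, e = 19 mm; θ starts at 0°
rotate link 1 by +22°: θ ← 0° +22° = 22°
rotate link 1 by -17°: θ ← 22° -17° = 5°
rotate link 1 by -54°: θ ← 5° -54° = -49°
rotate link 1 by +15°: θ ← -49° +15° = -34°
rotate link 1 by -38°: θ ← -34° -38° = -72°
rotate link 1 by +5°: θ ← -72° +5° = -67°
rotate link 1 by +52°: θ ← -67° +52° = -15°
rotate link 1 by -14°: θ ← -15° -14° = -29°
crank pin P = (r cos θ, r sin θ) = (21.865493, -12.120241)
h = r sin θ − e = -12.120241 − 19 = -31.120241
x = r cos θ + √(L² − h²) = 21.865493 + 174.242735 = 196.108227

196.1082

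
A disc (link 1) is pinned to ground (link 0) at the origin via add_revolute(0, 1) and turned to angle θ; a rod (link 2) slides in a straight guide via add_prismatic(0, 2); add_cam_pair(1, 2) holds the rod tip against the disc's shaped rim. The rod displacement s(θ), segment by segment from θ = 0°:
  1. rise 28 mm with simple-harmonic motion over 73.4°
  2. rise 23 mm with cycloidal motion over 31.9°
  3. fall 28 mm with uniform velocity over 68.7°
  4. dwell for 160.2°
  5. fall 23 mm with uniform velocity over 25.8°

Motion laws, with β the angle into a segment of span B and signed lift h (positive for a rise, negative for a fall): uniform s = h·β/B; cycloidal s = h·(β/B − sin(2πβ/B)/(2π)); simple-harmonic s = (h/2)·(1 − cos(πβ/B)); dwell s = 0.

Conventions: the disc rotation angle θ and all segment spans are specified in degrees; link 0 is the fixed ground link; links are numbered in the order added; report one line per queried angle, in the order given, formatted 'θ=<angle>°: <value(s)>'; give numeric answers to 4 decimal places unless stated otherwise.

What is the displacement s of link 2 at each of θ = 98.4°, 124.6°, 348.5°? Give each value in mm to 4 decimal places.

segment 1 (0° to 73.4°, simple-harmonic, h = 28) is passed completely: s = 0.0000 + (28) = 28.0000
θ = 98.4° falls in segment 2 (73.4° to 105.3°, cycloidal, h = 23): β = 98.4 − 73.4 = 25°, B = 31.9°; Δs = 23·(0.7837 − sin(2π·0.7837)/(2π)) = 21.6039; s = 28.0000 + 21.6039 = 49.6039
segment 2 (73.4° to 105.3°, cycloidal, h = 23) is passed completely: s = 28.0000 + (23) = 51.0000
θ = 124.6° falls in segment 3 (105.3° to 174°, uniform, h = -28): β = 124.6 − 105.3 = 19.3°, B = 68.7°; Δs = -28·19.3/68.7 = -7.8661; s = 51.0000 − 7.8661 = 43.1339
segment 3 (105.3° to 174°, uniform, h = -28) is passed completely: s = 51.0000 + (-28) = 23.0000
segment 4 (174° to 334.2°, dwell): s unchanged at 23.0000
θ = 348.5° falls in segment 5 (334.2° to 360°, uniform, h = -23): β = 348.5 − 334.2 = 14.3°, B = 25.8°; Δs = -23·14.3/25.8 = -12.7481; s = 23.0000 − 12.7481 = 10.2519

θ=98.4°: 49.6039
θ=124.6°: 43.1339
θ=348.5°: 10.2519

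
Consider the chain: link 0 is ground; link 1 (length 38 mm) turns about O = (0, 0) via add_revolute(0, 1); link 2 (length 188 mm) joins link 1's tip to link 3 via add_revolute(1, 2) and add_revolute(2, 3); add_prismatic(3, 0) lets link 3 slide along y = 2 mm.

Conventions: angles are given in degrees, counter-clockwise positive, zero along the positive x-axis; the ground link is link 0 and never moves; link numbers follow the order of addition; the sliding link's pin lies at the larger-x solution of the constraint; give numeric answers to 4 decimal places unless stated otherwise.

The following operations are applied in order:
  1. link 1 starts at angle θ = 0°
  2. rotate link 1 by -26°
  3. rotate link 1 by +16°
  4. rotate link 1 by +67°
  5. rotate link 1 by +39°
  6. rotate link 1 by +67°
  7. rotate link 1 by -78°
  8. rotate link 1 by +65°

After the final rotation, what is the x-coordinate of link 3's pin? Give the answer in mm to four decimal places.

geometry: r = 38 mm, L = 188 mm, e = 2 mm; θ starts at 0°
rotate link 1 by -26°: θ ← 0° -26° = -26°
rotate link 1 by +16°: θ ← -26° +16° = -10°
rotate link 1 by +67°: θ ← -10° +67° = 57°
rotate link 1 by +39°: θ ← 57° +39° = 96°
rotate link 1 by +67°: θ ← 96° +67° = 163°
rotate link 1 by -78°: θ ← 163° -78° = 85°
rotate link 1 by +65°: θ ← 85° +65° = 150°
crank pin P = (r cos θ, r sin θ) = (-32.908965, 19.000000)
h = r sin θ − e = 19.000000 − 2 = 17.000000
x = r cos θ + √(L² − h²) = -32.908965 + 187.229805 = 154.320840

154.3208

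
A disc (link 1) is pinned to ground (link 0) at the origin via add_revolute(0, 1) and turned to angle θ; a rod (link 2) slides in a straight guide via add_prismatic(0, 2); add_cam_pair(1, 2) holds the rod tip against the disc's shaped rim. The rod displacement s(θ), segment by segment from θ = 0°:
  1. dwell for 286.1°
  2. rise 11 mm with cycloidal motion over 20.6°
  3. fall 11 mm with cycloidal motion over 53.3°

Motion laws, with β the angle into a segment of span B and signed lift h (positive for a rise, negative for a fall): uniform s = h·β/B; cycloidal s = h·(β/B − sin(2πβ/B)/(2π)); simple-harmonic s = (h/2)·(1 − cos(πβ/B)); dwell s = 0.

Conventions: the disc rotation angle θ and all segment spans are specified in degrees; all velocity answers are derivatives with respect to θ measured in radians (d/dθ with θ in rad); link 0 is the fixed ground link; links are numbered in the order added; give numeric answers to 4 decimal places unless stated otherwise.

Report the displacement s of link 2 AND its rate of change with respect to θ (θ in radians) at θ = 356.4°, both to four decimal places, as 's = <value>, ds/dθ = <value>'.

segment 1 (0° to 286.1°, dwell): s unchanged at 0.0000
segment 2 (286.1° to 306.7°, cycloidal, h = 11) is passed completely: s = 0.0000 + (11) = 11.0000
θ = 356.4° falls in segment 3 (306.7° to 360°, cycloidal, h = -11): β = 356.4 − 306.7 = 49.7°, B = 53.3°; Δs = -11·(0.9325 − sin(2π·0.9325)/(2π)) = -10.9779; s = 11.0000 − 10.9779 = 0.0221
velocity in seg [306.7°–360°] (cycloidal), θ in radians: β = 49.7° = 0.8674 rad, B = 53.3° = 0.9303 rad; ds/dθ = (h/B)(1 − cos(2πβ/B)) = ((-11)/0.9303)(1 − cos(2π·0.9325)) = -1.048916 mm/rad

s = 0.0221, ds/dθ = -1.0489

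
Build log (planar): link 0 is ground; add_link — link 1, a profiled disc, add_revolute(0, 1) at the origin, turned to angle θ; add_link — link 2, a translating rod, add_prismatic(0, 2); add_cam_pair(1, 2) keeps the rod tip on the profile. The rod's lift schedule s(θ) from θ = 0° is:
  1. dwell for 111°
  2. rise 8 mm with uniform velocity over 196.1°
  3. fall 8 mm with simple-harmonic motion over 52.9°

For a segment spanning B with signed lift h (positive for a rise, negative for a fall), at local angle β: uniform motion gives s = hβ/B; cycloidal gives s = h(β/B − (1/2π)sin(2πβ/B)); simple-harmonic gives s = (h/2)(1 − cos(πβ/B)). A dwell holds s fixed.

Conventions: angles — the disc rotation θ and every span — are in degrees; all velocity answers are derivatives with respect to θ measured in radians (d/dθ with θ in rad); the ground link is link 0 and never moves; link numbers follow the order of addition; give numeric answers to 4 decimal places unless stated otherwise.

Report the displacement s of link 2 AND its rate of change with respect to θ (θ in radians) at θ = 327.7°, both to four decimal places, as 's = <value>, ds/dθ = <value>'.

seg 1 [0°–111°] dwell: s stays 0.0000
seg 2 [111°–307.1°] uniform, h=8: full span → s += 8 → s = 8.0000
seg 3 [307.1°–360°] simple-harmonic, h=-8: θ=327.7° here. β=20.6, B=52.9. -8/2·(1 − cos(π·0.3894)) = -2.6381 → s = 5.3619
velocity in seg [307.1°–360°] (simple-harmonic), θ in radians: β = 20.6° = 0.3595 rad, B = 52.9° = 0.9233 rad; ds/dθ = (πh/(2B)) sin(πβ/B) = (π·(-8)/(2·0.9233)) sin(π·0.3894) = -12.797429 mm/rad

s = 5.3619, ds/dθ = -12.7974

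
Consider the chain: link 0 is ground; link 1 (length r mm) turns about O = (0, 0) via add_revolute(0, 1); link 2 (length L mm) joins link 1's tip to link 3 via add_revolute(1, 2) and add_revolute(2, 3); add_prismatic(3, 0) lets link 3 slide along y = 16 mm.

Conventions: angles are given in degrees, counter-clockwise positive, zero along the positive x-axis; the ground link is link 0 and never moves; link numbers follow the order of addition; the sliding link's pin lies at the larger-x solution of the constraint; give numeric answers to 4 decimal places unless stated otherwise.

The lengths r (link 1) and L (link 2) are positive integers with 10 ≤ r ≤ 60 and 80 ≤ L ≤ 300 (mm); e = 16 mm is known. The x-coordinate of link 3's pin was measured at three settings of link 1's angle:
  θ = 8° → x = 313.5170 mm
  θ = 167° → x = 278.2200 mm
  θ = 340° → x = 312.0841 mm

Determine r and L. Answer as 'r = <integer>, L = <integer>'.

constraint per measurement: (x − r cos θ)² + (r sin θ − e)² = L²
subtracting the θ₁ and θ₂ equations cancels the r² and L² terms:
r = (x₁² − x₂²) / (2[(x₁cos θ₁ + e sin θ₁) − (x₂cos θ₂ + e sin θ₂)]) = 18.0000 → r = 18
L² = (x₁ − r cos θ₁)² + (r sin θ₁ − e)² = 87615.9741 → L = 296.0000 → L = 296
check at θ₃=340°: x = 312.0841 (printed 312.0841) ✓

r = 18, L = 296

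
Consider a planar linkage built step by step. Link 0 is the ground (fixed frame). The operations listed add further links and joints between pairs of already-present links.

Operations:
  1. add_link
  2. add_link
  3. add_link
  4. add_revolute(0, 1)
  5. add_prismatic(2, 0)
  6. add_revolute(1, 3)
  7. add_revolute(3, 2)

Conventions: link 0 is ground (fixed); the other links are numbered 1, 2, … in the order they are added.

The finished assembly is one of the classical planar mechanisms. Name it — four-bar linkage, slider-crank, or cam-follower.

links: 4 (incl. ground); joints: 3 revolute, 1 prismatic, 0 higher (cam) pair, forming one closed loop
4 links, 3 revolutes + 1 prismatic in one loop → slider-crank

slider-crank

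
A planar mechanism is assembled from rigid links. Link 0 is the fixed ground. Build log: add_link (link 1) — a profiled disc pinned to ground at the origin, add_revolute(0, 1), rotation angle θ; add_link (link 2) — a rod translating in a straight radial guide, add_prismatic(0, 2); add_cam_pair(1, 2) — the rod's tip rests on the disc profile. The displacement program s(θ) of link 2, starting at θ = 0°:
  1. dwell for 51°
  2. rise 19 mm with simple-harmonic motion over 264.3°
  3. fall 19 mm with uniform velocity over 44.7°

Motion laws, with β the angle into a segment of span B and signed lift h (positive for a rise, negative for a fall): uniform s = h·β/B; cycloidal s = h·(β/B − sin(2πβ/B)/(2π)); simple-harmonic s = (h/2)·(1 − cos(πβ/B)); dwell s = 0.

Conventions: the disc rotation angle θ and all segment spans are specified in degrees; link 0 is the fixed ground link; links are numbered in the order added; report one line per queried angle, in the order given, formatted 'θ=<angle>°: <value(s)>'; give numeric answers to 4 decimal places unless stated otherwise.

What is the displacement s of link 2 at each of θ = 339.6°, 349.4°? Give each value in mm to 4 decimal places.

seg 1 [0°–51°] dwell: s stays 0.0000
seg 2 [51°–315.3°] simple-harmonic, h=19: full span → s += 19 → s = 19.0000
seg 3 [315.3°–360°] uniform, h=-19: θ=339.6° here. β=24.3, B=44.7. -19·24.3/44.7 = -10.3289 → s = 8.6711
seg 3 [315.3°–360°] uniform, h=-19: θ=349.4° here. β=34.1, B=44.7. -19·34.1/44.7 = -14.4944 → s = 4.5056

θ=339.6°: 8.6711
θ=349.4°: 4.5056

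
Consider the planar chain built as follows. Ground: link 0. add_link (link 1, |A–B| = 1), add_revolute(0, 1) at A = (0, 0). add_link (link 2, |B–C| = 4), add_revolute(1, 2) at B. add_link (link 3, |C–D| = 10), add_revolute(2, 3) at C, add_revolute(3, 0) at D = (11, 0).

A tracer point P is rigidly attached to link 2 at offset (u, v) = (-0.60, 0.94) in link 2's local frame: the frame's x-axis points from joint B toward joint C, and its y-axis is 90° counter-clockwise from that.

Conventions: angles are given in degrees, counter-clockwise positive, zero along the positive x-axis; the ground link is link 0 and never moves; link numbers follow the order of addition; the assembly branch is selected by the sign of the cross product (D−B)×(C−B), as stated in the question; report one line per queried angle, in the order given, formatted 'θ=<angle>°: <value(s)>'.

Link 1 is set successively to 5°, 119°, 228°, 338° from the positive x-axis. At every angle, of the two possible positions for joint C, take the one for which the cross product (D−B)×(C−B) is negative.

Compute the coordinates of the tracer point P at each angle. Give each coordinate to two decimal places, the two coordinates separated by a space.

A=(0,0), D=(11.00,0)
θ=5°: B = A + 1.00·(cos5°, sin5°) = (0.9962, 0.0872)
θ=5°: |BD| = 10.0042
θ=5°: circle(B,4.00) ∩ circle(D,10.00): a=0.8038, h=3.9184
θ=5°:   candidates: C₊=(1.8342,3.9984) cross=39.200; C₋=(1.7659,-3.8381) cross=-39.200
θ=5°:   branch - wants cross < 0 → take C=(1.7659,-3.8381) (cross=-39.200)
θ=5°: ex = (C−B)/|BC| = (0.1924,-0.9813); ey = (0.9813,0.1924)
θ=5°: P = B + -0.60·ex + 0.94·ey = (1.8032,0.8568)
θ=119°: B = A + 1.00·(cos119°, sin119°) = (-0.4848, 0.8746)
θ=119°: |BD| = 11.5181
θ=119°: circle(B,4.00) ∩ circle(D,10.00): a=2.1126, h=3.3966
θ=119°:   candidates: C₊=(1.8796,4.1010) cross=39.122; C₋=(1.3638,-2.6726) cross=-39.122
θ=119°:   branch - wants cross < 0 → take C=(1.3638,-2.6726) (cross=-39.122)
θ=119°: ex = (C−B)/|BC| = (0.4621,-0.8868); ey = (0.8868,0.4621)
θ=119°: P = B + -0.60·ex + 0.94·ey = (0.0715,1.8411)
θ=228°: B = A + 1.00·(cos228°, sin228°) = (-0.6691, -0.7431)
θ=228°: |BD| = 11.6928
θ=228°: circle(B,4.00) ∩ circle(D,10.00): a=2.2544, h=3.3042
θ=228°:   candidates: C₊=(1.3707,2.6976) cross=38.635; C₋=(1.7907,-3.8974) cross=-38.635
θ=228°:   branch - wants cross < 0 → take C=(1.7907,-3.8974) (cross=-38.635)
θ=228°: ex = (C−B)/|BC| = (0.6150,-0.7886); ey = (0.7886,0.6150)
θ=228°: P = B + -0.60·ex + 0.94·ey = (-0.2969,0.3081)
θ=338°: B = A + 1.00·(cos338°, sin338°) = (0.9272, -0.3746)
θ=338°: |BD| = 10.0798
θ=338°: circle(B,4.00) ∩ circle(D,10.00): a=0.8731, h=3.9035
θ=338°:   candidates: C₊=(1.6546,3.5587) cross=39.347; C₋=(1.9448,-4.2430) cross=-39.347
θ=338°:   branch - wants cross < 0 → take C=(1.9448,-4.2430) (cross=-39.347)
θ=338°: ex = (C−B)/|BC| = (0.2544,-0.9671); ey = (0.9671,0.2544)
θ=338°: P = B + -0.60·ex + 0.94·ey = (1.6836,0.4448)

θ=5°: 1.80 0.86
θ=119°: 0.07 1.84
θ=228°: -0.30 0.31
θ=338°: 1.68 0.44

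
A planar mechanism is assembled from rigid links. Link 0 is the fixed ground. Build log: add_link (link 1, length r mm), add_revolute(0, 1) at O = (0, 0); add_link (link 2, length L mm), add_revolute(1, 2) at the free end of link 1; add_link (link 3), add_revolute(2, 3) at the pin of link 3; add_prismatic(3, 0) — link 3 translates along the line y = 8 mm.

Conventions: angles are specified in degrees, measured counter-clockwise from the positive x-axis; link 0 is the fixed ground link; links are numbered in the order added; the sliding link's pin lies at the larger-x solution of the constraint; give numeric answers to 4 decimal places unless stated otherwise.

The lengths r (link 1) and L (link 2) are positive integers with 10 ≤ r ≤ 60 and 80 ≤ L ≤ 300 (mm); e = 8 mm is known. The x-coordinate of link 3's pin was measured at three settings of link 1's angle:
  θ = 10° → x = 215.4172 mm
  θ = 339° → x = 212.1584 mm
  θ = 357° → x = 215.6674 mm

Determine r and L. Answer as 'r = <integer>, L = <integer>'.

constraint per measurement: (x − r cos θ)² + (r sin θ − e)² = L²
subtracting the θ₁ and θ₂ equations cancels the r² and L² terms:
r = (x₁² − x₂²) / (2[(x₁cos θ₁ + e sin θ₁) − (x₂cos θ₂ + e sin θ₂)]) = 38.0005 → r = 38
L² = (x₁ − r cos θ₁)² + (r sin θ₁ − e)² = 31684.0078 → L = 178.0000 → L = 178
check at θ₃=357°: x = 215.6674 (printed 215.6674) ✓

r = 38, L = 178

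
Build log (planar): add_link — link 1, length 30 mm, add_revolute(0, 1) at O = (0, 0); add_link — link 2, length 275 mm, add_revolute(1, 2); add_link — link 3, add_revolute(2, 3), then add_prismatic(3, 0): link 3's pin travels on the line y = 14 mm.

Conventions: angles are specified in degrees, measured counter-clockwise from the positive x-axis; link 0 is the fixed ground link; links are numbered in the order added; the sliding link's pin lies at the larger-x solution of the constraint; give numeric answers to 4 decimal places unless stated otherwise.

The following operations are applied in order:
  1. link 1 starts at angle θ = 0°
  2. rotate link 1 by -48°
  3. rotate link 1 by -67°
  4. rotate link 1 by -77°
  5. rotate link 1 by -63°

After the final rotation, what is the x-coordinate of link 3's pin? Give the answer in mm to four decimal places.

geometry: r = 30 mm, L = 275 mm, e = 14 mm; θ starts at 0°
rotate link 1 by -48°: θ ← 0° -48° = -48°
rotate link 1 by -67°: θ ← -48° -67° = -115°
rotate link 1 by -77°: θ ← -115° -77° = -192°
rotate link 1 by -63°: θ ← -192° -63° = -255°
crank pin P = (r cos θ, r sin θ) = (-7.764571, 28.977775)
h = r sin θ − e = 28.977775 − 14 = 14.977775
x = r cos θ + √(L² − h²) = -7.764571 + 274.591818 = 266.827246

266.8272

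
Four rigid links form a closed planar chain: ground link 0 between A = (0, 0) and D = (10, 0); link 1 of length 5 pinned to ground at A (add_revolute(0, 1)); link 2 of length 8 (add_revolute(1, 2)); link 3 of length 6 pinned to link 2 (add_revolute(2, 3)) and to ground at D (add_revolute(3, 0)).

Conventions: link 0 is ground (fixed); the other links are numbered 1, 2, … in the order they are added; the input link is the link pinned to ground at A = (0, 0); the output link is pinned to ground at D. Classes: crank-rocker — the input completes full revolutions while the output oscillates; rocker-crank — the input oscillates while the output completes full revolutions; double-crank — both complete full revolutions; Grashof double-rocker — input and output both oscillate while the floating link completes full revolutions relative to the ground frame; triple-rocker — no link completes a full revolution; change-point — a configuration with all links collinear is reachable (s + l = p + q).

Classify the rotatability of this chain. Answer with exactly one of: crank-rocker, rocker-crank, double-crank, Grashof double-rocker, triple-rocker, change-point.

lengths: ground=10, input=5, coupler=8, output=6
sorted: s=5 (shortest), l=10 (longest), p+q=14
s + l = 15 vs p + q = 14
s + l > p + q → non-Grashof → no link fully rotates → triple-rocker

triple-rocker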